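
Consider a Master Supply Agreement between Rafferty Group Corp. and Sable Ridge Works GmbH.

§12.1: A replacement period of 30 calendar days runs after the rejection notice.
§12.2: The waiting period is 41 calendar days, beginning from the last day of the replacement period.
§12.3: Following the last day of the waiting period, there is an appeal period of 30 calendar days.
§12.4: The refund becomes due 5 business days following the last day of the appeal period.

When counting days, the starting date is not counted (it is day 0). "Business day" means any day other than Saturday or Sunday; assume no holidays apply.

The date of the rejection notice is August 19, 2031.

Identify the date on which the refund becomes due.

December 5, 2031

Adding 30 calendar days to August 19, 2031 gives September 18, 2031, which is the last day of the replacement period.
Adding 41 calendar days to September 18, 2031 gives October 29, 2031, which is the last day of the waiting period.
Adding 30 calendar days to October 29, 2031 gives November 28, 2031, which is the last day of the appeal period.
From Friday, November 28, 2031, 5 business days (Dec 1, Dec 2, Dec 3, Dec 4, Dec 5, skipping weekends) brings us to Friday, December 5, 2031, which is the date on which the refund becomes due.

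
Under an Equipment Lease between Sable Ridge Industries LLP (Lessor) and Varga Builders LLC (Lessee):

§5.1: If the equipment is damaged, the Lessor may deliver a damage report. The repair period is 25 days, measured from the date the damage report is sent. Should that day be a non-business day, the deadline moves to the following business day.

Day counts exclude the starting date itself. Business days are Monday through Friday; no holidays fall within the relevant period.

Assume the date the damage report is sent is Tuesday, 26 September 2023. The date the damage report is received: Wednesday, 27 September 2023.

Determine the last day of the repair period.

Adding 25 calendar days to 26 September 2023 gives 21 October 2023, which is the last day of the repair period. That falls on a Saturday, so it rolls to the next business day, Monday, 23 October 2023.

23 October 2023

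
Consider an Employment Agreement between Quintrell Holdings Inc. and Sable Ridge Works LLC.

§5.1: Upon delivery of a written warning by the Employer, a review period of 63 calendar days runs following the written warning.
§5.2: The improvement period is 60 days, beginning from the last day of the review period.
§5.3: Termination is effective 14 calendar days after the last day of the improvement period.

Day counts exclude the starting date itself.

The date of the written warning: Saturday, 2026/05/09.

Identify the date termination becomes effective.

The last day of the review period: 63 calendar days after 2026/05/09 is 2026/07/11.
The last day of the improvement period: 2026/07/11 + 60 days = 2026/09/09.
Adding 14 calendar days to 2026/09/09 gives 2026/09/23, which is the date termination becomes effective.

2026/09/23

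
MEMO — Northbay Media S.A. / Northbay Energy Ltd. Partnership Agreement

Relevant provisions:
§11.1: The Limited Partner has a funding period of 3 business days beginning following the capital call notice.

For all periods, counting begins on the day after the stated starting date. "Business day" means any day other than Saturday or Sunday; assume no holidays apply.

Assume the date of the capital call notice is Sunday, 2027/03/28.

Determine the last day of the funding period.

The last day of the funding period: 3 business days after Sunday, 2027/03/28, skipping weekends — Mar 29, Mar 30, Mar 31 — lands on Wednesday, 2027/03/31.

2027/03/31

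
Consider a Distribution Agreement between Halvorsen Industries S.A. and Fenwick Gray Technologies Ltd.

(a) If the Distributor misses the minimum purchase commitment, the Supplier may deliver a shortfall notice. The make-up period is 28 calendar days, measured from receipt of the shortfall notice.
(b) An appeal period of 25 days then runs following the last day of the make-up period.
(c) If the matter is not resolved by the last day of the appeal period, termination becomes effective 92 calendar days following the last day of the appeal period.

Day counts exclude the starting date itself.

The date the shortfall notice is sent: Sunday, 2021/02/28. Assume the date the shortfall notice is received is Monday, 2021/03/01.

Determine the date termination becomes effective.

2021/07/24

Adding 28 calendar days to 2021/03/01 gives 2021/03/29, which is the last day of the make-up period.
Adding 25 calendar days to 2021/03/29 gives 2021/04/23, which is the last day of the appeal period.
The date termination becomes effective: 2021/04/23 + 92 days = 2021/07/24.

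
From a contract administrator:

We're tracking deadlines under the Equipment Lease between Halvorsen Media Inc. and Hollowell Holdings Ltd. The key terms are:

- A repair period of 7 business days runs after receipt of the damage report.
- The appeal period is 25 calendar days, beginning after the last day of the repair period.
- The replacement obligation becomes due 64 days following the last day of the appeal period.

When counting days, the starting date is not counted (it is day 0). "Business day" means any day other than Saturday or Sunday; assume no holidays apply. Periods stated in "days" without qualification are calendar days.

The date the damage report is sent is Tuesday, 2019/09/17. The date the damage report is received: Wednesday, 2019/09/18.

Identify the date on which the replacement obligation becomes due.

The last day of the repair period: 7 business days after Wednesday, 2019/09/18, skipping weekends — Sep 19, Sep 20, Sep 23, Sep 24, Sep 25, Sep 26, Sep 27 — lands on Friday, 2019/09/27.
Adding 25 calendar days to 2019/09/27 gives 2019/10/22, which is the last day of the appeal period.
The date on which the replacement obligation becomes due: 64 calendar days after 2019/10/22 is 2019/12/25.

2019/12/25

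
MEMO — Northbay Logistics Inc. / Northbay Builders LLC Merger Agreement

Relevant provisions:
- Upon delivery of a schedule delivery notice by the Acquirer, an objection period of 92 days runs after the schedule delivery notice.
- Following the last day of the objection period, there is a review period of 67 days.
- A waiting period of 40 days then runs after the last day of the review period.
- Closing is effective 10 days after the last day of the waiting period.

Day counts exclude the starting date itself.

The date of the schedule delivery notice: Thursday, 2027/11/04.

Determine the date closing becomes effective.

Adding 92 calendar days to 2027/11/04 gives 2028/02/04, which is the last day of the objection period.
Adding 67 calendar days to 2028/02/04 gives 2028/04/11, which is the last day of the review period.
Adding 40 calendar days to 2028/04/11 gives 2028/05/21, which is the last day of the waiting period.
The date closing becomes effective: 10 calendar days after 2028/05/21 is 2028/05/31.

2028/05/31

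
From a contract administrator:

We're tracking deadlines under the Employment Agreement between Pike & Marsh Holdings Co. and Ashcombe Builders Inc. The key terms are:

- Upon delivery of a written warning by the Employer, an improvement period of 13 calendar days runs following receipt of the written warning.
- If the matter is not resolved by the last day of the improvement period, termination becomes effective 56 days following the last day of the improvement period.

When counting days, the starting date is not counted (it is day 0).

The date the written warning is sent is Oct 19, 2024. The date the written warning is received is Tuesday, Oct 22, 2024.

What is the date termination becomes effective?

The last day of the improvement period: Oct 22, 2024 + 13 days = Nov 4, 2024.
The date termination becomes effective: 56 calendar days after Nov 4, 2024 is Dec 30, 2024.

Dec 30, 2024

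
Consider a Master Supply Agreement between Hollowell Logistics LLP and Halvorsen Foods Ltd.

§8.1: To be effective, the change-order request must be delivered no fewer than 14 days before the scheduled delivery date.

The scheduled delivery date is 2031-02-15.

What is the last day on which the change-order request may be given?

2031-02-01

2031-02-15 minus 14 days is 2031-02-01.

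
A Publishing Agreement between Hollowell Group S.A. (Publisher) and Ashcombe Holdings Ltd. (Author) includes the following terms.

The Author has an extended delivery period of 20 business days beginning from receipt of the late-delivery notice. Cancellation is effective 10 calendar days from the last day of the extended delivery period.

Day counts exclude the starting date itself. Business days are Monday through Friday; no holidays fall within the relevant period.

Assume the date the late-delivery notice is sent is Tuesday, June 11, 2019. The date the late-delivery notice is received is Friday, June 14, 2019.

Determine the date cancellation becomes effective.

From Friday, June 14, 2019, 20 business days (Jun 17, Jun 18, Jun 19, Jun 20, …, Jul 10, Jul 11, Jul 12, skipping weekends) brings us to Friday, July 12, 2019, which is the last day of the extended delivery period.
The date cancellation becomes effective: July 12, 2019 + 10 days = July 22, 2019.

July 22, 2019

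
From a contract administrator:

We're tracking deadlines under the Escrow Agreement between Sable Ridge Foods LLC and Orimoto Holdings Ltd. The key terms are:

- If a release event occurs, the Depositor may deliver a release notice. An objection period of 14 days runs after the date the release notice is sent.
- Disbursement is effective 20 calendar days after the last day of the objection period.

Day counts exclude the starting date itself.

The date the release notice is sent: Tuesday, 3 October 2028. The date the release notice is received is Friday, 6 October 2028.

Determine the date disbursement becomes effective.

6 November 2028

The last day of the objection period: 14 calendar days after 3 October 2028 is 17 October 2028.
Adding 20 calendar days to 17 October 2028 gives 6 November 2028, which is the date disbursement becomes effective.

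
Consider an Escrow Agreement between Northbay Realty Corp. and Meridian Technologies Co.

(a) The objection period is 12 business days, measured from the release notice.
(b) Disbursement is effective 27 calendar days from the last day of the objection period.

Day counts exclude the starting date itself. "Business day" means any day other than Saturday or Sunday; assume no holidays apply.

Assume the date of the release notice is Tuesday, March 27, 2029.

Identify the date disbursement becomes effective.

From Tuesday, March 27, 2029, 12 business days (Mar 28, Mar 29, Mar 30, Apr 2, …, Apr 10, Apr 11, Apr 12, skipping weekends) brings us to Thursday, April 12, 2029, which is the last day of the objection period.
The date disbursement becomes effective: 27 calendar days after April 12, 2029 is May 9, 2029.

May 9, 2029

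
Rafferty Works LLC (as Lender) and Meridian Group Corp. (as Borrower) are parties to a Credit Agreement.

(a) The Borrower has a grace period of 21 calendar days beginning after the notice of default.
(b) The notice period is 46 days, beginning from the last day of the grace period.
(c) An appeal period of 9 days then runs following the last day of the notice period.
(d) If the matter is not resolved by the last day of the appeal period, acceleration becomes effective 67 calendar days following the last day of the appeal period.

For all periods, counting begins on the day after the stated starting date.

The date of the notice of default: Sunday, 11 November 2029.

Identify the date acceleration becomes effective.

3 April 2030

The last day of the grace period: 21 calendar days after 11 November 2029 is 2 December 2029.
The last day of the notice period: 46 calendar days after 2 December 2029 is 17 January 2030.
Adding 9 calendar days to 17 January 2030 gives 26 January 2030, which is the last day of the appeal period.
The date acceleration becomes effective: 67 calendar days after 26 January 2030 is 3 April 2030.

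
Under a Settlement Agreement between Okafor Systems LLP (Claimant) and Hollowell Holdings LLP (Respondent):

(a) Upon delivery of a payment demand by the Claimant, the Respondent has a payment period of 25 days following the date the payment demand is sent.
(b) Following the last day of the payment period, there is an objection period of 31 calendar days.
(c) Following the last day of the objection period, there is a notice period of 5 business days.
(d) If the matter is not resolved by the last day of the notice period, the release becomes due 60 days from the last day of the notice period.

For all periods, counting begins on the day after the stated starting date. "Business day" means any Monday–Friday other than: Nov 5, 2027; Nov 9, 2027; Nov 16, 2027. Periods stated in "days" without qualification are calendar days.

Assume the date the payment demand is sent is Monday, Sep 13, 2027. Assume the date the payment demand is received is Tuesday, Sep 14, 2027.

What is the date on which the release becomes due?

Jan 16, 2028

The last day of the payment period: 25 calendar days after Sep 13, 2027 is Oct 8, 2027.
The last day of the objection period: Oct 8, 2027 + 31 days = Nov 8, 2027.
From Monday, Nov 8, 2027, 5 business days (Nov 10, Nov 11, Nov 12, Nov 15, Nov 17, skipping weekends and the listed holidays on Nov 9, Nov 16) brings us to Wednesday, Nov 17, 2027, which is the last day of the notice period.
The date on which the release becomes due: Nov 17, 2027 + 60 days = Jan 16, 2028.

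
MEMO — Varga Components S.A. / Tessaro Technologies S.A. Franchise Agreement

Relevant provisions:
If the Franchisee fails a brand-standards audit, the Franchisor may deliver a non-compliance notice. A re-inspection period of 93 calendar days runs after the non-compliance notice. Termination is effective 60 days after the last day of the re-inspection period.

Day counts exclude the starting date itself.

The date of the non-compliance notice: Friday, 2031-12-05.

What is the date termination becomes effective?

2032-05-06

The last day of the re-inspection period: 2031-12-05 + 93 days = 2032-03-07.
Adding 60 calendar days to 2032-03-07 gives 2032-05-06, which is the date termination becomes effective.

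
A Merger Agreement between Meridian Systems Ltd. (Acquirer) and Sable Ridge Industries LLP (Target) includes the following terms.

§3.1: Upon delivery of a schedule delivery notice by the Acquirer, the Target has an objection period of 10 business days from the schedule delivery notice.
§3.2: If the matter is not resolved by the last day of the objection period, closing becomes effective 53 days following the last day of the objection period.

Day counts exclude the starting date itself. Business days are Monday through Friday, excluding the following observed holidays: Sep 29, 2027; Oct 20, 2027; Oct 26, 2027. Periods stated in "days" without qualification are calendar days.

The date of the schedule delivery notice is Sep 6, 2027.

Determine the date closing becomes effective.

Nov 12, 2027

The last day of the objection period: counting 10 business days from Monday, Sep 6, 2027 (Sep 7, Sep 8, Sep 9, Sep 10, Sep 13, Sep 14, Sep 15, Sep 16, Sep 17, Sep 20, skipping weekends) reaches Monday, Sep 20, 2027.
The date closing becomes effective: 53 calendar days after Sep 20, 2027 is Nov 12, 2027.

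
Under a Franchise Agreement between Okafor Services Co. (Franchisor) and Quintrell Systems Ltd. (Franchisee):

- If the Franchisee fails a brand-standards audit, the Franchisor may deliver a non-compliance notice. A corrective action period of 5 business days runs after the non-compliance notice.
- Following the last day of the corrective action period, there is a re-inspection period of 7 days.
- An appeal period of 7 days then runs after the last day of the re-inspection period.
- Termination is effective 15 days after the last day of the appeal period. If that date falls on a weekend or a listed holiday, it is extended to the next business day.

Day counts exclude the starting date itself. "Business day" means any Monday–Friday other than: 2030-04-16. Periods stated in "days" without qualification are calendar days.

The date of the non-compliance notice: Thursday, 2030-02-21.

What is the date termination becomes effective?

2030-03-29

The last day of the corrective action period: 5 business days after Thursday, 2030-02-21, skipping weekends — Feb 22, Feb 25, Feb 26, Feb 27, Feb 28 — lands on Thursday, 2030-02-28.
Adding 7 calendar days to 2030-02-28 gives 2030-03-07, which is the last day of the re-inspection period.
Adding 7 calendar days to 2030-03-07 gives 2030-03-14, which is the last day of the appeal period.
The date termination becomes effective: 2030-03-14 + 15 days = 2030-03-29. 2030-03-29 is a Friday and is not a listed holiday, so no roll-forward applies.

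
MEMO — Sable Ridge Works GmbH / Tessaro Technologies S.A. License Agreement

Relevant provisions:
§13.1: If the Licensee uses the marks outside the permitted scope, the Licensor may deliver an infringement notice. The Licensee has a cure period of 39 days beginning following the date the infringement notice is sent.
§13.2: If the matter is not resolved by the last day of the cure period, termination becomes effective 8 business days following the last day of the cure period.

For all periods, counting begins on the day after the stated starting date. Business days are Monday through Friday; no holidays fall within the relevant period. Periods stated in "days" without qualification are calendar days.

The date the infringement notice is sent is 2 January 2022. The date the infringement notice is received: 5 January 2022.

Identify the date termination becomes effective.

The last day of the cure period: 39 calendar days after 2 January 2022 is 10 February 2022.
The date termination becomes effective: 8 business days after Thursday, 10 February 2022, skipping weekends — Feb 11, Feb 14, Feb 15, Feb 16, Feb 17, Feb 18, Feb 21, Feb 22 — lands on Tuesday, 22 February 2022.

22 February 2022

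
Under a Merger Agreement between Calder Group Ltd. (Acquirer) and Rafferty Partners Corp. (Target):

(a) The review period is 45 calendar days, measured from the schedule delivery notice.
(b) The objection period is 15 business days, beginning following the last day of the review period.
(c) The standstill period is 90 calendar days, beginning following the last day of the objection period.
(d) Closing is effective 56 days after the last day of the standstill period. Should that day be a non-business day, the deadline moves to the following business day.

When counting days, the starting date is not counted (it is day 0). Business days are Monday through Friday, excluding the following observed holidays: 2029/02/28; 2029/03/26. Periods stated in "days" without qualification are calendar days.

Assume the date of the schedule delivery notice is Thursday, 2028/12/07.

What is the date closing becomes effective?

2029/07/05

The last day of the review period: 2028/12/07 + 45 days = 2029/01/21.
The last day of the objection period: counting 15 business days from Sunday, 2029/01/21 (Jan 22, Jan 23, Jan 24, Jan 25, …, Feb 7, Feb 8, Feb 9, skipping weekends) reaches Friday, 2029/02/09.
The last day of the standstill period: 2029/02/09 + 90 days = 2029/05/10.
Adding 56 calendar days to 2029/05/10 gives 2029/07/05, which is the date closing becomes effective. 2029/07/05 is a Thursday and is not a listed holiday, so no roll-forward applies.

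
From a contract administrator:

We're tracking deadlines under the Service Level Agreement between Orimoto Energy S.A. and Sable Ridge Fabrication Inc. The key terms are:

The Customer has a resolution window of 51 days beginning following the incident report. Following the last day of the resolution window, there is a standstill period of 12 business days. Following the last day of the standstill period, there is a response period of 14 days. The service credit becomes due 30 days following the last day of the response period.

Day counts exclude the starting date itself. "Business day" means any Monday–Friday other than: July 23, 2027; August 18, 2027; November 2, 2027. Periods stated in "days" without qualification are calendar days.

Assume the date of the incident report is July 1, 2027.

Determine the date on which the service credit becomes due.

Adding 51 calendar days to July 1, 2027 gives August 21, 2027, which is the last day of the resolution window.
The last day of the standstill period: 12 business days after Saturday, August 21, 2027, skipping weekends — Aug 23, Aug 24, Aug 25, Aug 26, …, Sep 3, Sep 6, Sep 7 — lands on Tuesday, September 7, 2027.
The last day of the response period: 14 calendar days after September 7, 2027 is September 21, 2027.
The date on which the service credit becomes due: 30 calendar days after September 21, 2027 is October 21, 2027.

October 21, 2027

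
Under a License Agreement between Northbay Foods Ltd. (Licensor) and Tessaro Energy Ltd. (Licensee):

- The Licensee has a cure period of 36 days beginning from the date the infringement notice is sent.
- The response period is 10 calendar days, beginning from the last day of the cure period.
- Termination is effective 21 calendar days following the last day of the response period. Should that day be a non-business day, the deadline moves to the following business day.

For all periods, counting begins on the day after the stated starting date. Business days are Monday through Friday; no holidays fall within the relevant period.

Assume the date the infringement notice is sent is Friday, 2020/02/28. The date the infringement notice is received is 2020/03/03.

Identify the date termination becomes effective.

Adding 36 calendar days to 2020/02/28 gives 2020/04/04, which is the last day of the cure period.
The last day of the response period: 2020/04/04 + 10 days = 2020/04/14.
Adding 21 calendar days to 2020/04/14 gives 2020/05/05, which is the date termination becomes effective. 2020/05/05 is a Tuesday, so no roll-forward applies.

2020/05/05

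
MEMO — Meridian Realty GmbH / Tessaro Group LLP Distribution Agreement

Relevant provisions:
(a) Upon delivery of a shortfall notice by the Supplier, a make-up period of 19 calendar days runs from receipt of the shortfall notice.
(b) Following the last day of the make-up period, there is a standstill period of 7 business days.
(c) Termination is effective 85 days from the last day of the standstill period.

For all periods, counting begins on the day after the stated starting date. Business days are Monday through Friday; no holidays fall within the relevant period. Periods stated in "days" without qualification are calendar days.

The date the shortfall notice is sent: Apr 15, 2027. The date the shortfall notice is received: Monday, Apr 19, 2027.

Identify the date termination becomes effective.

Adding 19 calendar days to Apr 19, 2027 gives May 8, 2027, which is the last day of the make-up period.
From Saturday, May 8, 2027, 7 business days (May 10, May 11, May 12, May 13, May 14, May 17, May 18, skipping weekends) brings us to Tuesday, May 18, 2027, which is the last day of the standstill period.
The date termination becomes effective: 85 calendar days after May 18, 2027 is Aug 11, 2027.

Aug 11, 2027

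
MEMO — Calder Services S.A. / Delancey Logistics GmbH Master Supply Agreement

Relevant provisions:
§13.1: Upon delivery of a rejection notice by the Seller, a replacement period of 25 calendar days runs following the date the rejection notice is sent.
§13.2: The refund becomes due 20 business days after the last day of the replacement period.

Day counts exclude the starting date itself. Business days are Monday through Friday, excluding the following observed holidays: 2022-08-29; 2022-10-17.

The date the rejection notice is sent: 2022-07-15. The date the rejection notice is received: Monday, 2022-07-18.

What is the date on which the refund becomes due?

The last day of the replacement period: 2022-07-15 + 25 days = 2022-08-09.
The date on which the refund becomes due: counting 20 business days from Tuesday, 2022-08-09 (Aug 10, Aug 11, Aug 12, Aug 15, …, Sep 5, Sep 6, Sep 7, skipping weekends and the listed holiday on Aug 29) reaches Wednesday, 2022-09-07.

2022-09-07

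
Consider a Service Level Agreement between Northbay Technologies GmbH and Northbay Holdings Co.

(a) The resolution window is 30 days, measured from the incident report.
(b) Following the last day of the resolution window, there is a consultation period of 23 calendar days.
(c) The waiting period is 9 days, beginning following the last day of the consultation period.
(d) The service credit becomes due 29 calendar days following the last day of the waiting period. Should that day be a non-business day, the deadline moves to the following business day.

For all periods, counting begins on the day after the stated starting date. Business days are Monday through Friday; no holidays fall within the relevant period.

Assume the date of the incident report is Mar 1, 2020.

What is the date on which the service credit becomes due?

The last day of the resolution window: 30 calendar days after Mar 1, 2020 is Mar 31, 2020.
Adding 23 calendar days to Mar 31, 2020 gives Apr 23, 2020, which is the last day of the consultation period.
The last day of the waiting period: 9 calendar days after Apr 23, 2020 is May 2, 2020.
Adding 29 calendar days to May 2, 2020 gives May 31, 2020, which is the date on which the service credit becomes due. That falls on a Sunday, so it rolls to the next business day, Monday, Jun 1, 2020.

Jun 1, 2020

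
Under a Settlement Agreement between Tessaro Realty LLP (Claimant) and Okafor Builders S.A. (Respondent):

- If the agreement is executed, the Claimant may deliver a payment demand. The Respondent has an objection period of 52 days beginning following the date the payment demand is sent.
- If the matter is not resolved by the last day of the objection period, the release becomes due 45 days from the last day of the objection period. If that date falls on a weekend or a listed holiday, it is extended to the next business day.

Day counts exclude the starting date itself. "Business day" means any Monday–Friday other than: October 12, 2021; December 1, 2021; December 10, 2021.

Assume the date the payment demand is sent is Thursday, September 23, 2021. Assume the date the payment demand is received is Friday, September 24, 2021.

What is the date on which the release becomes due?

Adding 52 calendar days to September 23, 2021 gives November 14, 2021, which is the last day of the objection period.
The date on which the release becomes due: November 14, 2021 + 45 days = December 29, 2021. December 29, 2021 is a Wednesday and is not a listed holiday, so no roll-forward applies.

December 29, 2021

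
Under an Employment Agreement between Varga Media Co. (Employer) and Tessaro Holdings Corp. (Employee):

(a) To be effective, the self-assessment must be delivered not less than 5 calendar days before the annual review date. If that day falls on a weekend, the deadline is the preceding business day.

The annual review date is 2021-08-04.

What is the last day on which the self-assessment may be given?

Counting back 5 calendar days from 2021-08-04 gives 2021-07-30. That is a Friday, so no adjustment is needed.

2021-07-30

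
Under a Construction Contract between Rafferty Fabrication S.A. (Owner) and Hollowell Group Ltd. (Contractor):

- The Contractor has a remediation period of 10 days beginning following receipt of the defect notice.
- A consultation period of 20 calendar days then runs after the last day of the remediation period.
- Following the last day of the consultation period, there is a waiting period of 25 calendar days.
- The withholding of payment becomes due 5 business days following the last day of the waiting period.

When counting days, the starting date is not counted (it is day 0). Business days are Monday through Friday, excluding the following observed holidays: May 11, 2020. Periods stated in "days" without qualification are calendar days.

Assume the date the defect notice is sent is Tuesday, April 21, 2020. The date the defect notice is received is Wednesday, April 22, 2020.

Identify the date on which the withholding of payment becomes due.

The last day of the remediation period: April 22, 2020 + 10 days = May 2, 2020.
Adding 20 calendar days to May 2, 2020 gives May 22, 2020, which is the last day of the consultation period.
Adding 25 calendar days to May 22, 2020 gives June 16, 2020, which is the last day of the waiting period.
The date on which the withholding of payment becomes due: counting 5 business days from Tuesday, June 16, 2020 (Jun 17, Jun 18, Jun 19, Jun 22, Jun 23, skipping weekends) reaches Tuesday, June 23, 2020.

June 23, 2020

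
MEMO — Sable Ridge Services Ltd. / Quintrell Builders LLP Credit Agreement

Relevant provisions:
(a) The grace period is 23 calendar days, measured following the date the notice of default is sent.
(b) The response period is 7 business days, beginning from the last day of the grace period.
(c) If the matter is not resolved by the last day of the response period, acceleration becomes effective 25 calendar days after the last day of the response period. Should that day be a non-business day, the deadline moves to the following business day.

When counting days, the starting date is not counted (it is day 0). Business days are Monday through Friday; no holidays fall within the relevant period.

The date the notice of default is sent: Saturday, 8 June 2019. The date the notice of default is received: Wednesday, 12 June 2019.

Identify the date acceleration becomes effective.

The last day of the grace period: 23 calendar days after 8 June 2019 is 1 July 2019.
From Monday, 1 July 2019, 7 business days (Jul 2, Jul 3, Jul 4, Jul 5, Jul 8, Jul 9, Jul 10, skipping weekends) brings us to Wednesday, 10 July 2019, which is the last day of the response period.
Adding 25 calendar days to 10 July 2019 gives 4 August 2019, which is the date acceleration becomes effective. That falls on a Sunday, so it rolls to the next business day, Monday, 5 August 2019.

5 August 2019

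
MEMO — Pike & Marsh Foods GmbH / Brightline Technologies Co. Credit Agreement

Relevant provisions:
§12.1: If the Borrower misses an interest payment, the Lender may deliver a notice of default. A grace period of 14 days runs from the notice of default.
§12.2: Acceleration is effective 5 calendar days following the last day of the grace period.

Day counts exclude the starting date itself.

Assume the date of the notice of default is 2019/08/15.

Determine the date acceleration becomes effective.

The last day of the grace period: 2019/08/15 + 14 days = 2019/08/29.
The date acceleration becomes effective: 2019/08/29 + 5 days = 2019/09/03.

2019/09/03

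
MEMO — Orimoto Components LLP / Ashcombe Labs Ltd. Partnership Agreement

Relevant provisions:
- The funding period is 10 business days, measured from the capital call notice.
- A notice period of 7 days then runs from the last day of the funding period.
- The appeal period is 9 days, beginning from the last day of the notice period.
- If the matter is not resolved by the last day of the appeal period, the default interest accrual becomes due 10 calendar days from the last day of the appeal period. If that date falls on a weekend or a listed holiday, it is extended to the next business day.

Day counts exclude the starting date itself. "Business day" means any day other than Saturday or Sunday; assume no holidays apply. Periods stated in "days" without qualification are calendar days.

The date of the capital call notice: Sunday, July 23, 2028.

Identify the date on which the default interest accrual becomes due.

August 30, 2028

From Sunday, July 23, 2028, 10 business days (Jul 24, Jul 25, Jul 26, Jul 27, Jul 28, Jul 31, Aug 1, Aug 2, Aug 3, Aug 4, skipping weekends) brings us to Friday, August 4, 2028, which is the last day of the funding period.
The last day of the notice period: August 4, 2028 + 7 days = August 11, 2028.
The last day of the appeal period: 9 calendar days after August 11, 2028 is August 20, 2028.
The date on which the default interest accrual becomes due: 10 calendar days after August 20, 2028 is August 30, 2028. August 30, 2028 is a Wednesday, so no roll-forward applies.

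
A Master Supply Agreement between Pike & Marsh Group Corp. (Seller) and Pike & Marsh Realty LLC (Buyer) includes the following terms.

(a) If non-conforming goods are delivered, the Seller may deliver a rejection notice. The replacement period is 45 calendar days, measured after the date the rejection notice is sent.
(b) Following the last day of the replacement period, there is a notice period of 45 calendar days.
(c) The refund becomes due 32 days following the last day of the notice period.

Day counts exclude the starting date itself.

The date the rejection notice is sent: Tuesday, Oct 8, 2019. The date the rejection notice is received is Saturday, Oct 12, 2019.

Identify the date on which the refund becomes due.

Feb 7, 2020

Adding 45 calendar days to Oct 8, 2019 gives Nov 22, 2019, which is the last day of the replacement period.
The last day of the notice period: Nov 22, 2019 + 45 days = Jan 6, 2020.
The date on which the refund becomes due: 32 calendar days after Jan 6, 2020 is Feb 7, 2020.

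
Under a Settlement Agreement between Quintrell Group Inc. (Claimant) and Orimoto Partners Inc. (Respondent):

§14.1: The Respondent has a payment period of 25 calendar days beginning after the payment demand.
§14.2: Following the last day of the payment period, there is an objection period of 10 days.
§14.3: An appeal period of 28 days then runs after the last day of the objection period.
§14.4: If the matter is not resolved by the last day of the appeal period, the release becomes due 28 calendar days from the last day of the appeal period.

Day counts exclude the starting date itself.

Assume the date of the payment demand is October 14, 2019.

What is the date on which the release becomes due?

January 13, 2020

The last day of the payment period: 25 calendar days after October 14, 2019 is November 8, 2019.
The last day of the objection period: 10 calendar days after November 8, 2019 is November 18, 2019.
Adding 28 calendar days to November 18, 2019 gives December 16, 2019, which is the last day of the appeal period.
Adding 28 calendar days to December 16, 2019 gives January 13, 2020, which is the date on which the release becomes due.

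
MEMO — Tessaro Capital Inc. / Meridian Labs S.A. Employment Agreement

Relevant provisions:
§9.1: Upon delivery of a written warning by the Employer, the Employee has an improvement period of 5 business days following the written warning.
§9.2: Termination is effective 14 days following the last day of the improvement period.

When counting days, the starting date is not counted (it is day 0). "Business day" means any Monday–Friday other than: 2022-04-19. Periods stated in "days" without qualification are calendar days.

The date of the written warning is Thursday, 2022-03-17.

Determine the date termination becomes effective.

2022-04-07

From Thursday, 2022-03-17, 5 business days (Mar 18, Mar 21, Mar 22, Mar 23, Mar 24, skipping weekends) brings us to Thursday, 2022-03-24, which is the last day of the improvement period.
Adding 14 calendar days to 2022-03-24 gives 2022-04-07, which is the date termination becomes effective.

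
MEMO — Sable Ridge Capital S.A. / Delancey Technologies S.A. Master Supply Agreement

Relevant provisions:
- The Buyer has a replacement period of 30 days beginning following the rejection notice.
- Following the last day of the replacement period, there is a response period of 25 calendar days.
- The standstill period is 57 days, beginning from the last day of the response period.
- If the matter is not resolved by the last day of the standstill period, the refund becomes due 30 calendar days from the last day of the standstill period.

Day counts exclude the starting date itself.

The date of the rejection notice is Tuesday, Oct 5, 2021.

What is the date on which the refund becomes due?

The last day of the replacement period: 30 calendar days after Oct 5, 2021 is Nov 4, 2021.
Adding 25 calendar days to Nov 4, 2021 gives Nov 29, 2021, which is the last day of the response period.
The last day of the standstill period: Nov 29, 2021 + 57 days = Jan 25, 2022.
The date on which the refund becomes due: Jan 25, 2022 + 30 days = Feb 24, 2022.

Feb 24, 2022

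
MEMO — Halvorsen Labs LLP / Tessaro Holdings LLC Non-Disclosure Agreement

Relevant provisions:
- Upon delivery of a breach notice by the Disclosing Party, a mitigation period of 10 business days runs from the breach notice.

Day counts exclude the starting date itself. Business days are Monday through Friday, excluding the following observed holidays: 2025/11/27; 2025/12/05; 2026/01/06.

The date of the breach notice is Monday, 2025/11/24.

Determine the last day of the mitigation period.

The last day of the mitigation period: 10 business days after Monday, 2025/11/24, skipping weekends and the listed holidays on Nov 27, Dec 5 — Nov 25, Nov 26, Nov 28, Dec 1, Dec 2, Dec 3, Dec 4, Dec 8, Dec 9, Dec 10 — lands on Wednesday, 2025/12/10.

2025/12/10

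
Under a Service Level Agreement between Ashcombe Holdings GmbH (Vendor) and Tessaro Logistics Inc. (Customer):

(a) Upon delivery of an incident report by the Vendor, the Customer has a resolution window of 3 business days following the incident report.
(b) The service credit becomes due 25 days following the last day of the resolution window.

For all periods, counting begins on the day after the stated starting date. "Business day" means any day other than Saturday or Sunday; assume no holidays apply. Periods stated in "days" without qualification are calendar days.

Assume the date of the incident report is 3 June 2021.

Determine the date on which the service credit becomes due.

3 July 2021

The last day of the resolution window: 3 business days after Thursday, 3 June 2021, skipping weekends — Jun 4, Jun 7, Jun 8 — lands on Tuesday, 8 June 2021.
The date on which the service credit becomes due: 25 calendar days after 8 June 2021 is 3 July 2021.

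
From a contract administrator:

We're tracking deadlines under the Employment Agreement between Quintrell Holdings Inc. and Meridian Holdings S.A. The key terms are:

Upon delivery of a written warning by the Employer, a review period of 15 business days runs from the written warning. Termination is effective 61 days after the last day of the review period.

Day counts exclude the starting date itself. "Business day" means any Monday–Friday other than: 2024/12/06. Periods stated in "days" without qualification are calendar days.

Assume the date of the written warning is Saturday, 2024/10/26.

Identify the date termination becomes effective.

2025/01/15

The last day of the review period: counting 15 business days from Saturday, 2024/10/26 (Oct 28, Oct 29, Oct 30, Oct 31, …, Nov 13, Nov 14, Nov 15, skipping weekends) reaches Friday, 2024/11/15.
The date termination becomes effective: 61 calendar days after 2024/11/15 is 2025/01/15.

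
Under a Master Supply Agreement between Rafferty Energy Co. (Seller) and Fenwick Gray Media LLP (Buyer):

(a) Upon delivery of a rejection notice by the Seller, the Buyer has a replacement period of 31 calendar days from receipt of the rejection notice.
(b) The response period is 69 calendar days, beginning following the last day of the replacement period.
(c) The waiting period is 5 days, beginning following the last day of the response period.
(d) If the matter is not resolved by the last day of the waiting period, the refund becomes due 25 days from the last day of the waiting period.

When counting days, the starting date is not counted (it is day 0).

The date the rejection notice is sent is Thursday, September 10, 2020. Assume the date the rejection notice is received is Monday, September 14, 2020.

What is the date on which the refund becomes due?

January 22, 2021

Adding 31 calendar days to September 14, 2020 gives October 15, 2020, which is the last day of the replacement period.
The last day of the response period: October 15, 2020 + 69 days = December 23, 2020.
Adding 5 calendar days to December 23, 2020 gives December 28, 2020, which is the last day of the waiting period.
The date on which the refund becomes due: December 28, 2020 + 25 days = January 22, 2021.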